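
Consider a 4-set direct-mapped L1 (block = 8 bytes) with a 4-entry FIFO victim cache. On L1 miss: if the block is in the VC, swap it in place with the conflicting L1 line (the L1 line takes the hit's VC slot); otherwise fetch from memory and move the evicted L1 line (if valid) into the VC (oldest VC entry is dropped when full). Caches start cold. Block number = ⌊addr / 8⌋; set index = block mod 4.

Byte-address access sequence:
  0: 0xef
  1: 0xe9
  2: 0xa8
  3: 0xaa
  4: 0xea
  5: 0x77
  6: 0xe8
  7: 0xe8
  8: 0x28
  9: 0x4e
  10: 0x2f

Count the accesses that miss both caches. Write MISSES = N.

MISSES = 5

  [0] addr=0xef blk=29 s=1: MISS | VC []
  [1] addr=0xe9 blk=29 s=1: L1-HIT | VC []
  [2] addr=0xa8 blk=21 s=1: MISS | VC [29]
  [3] addr=0xaa blk=21 s=1: L1-HIT | VC [29]
  [4] addr=0xea blk=29 s=1: VC-HIT | VC [21]
  [5] addr=0x77 blk=14 s=2: MISS | VC [21]
  [6] addr=0xe8 blk=29 s=1: L1-HIT | VC [21]
  [7] addr=0xe8 blk=29 s=1: L1-HIT | VC [21]
  [8] addr=0x28 blk=5 s=1: MISS | VC [21, 29]
  [9] addr=0x4e blk=9 s=1: MISS | VC [21, 29, 5]
  [10] addr=0x2f blk=5 s=1: VC-HIT | VC [21, 29, 9]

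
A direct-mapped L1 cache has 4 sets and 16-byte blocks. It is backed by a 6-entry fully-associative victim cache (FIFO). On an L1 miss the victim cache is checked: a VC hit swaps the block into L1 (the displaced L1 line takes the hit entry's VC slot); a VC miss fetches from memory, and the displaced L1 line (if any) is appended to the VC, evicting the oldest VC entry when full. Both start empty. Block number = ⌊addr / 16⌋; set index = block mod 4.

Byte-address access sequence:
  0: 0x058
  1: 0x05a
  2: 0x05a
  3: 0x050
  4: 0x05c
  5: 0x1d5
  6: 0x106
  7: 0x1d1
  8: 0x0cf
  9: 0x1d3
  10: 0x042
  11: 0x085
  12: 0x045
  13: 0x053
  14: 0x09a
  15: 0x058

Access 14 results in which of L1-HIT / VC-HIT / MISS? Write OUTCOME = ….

0: 0x58 (blk 5, set 1) → MISS  vc=[]
1: 0x5a (blk 5, set 1) → L1-HIT  vc=[]
2: 0x5a (blk 5, set 1) → L1-HIT  vc=[]
3: 0x50 (blk 5, set 1) → L1-HIT  vc=[]
4: 0x5c (blk 5, set 1) → L1-HIT  vc=[]
5: 0x1d5 (blk 29, set 1) → MISS  vc=[5]
6: 0x106 (blk 16, set 0) → MISS  vc=[5]
7: 0x1d1 (blk 29, set 1) → L1-HIT  vc=[5]
8: 0xcf (blk 12, set 0) → MISS  vc=[5, 16]
9: 0x1d3 (blk 29, set 1) → L1-HIT  vc=[5, 16]
10: 0x42 (blk 4, set 0) → MISS  vc=[5, 16, 12]
11: 0x85 (blk 8, set 0) → MISS  vc=[5, 16, 12, 4]
12: 0x45 (blk 4, set 0) → VC-HIT  vc=[5, 16, 12, 8]
13: 0x53 (blk 5, set 1) → VC-HIT  vc=[29, 16, 12, 8]
14: 0x9a (blk 9, set 1) → MISS  vc=[29, 16, 12, 8, 5]
15: 0x58 (blk 5, set 1) → VC-HIT  vc=[29, 16, 12, 8, 9]

OUTCOME = MISS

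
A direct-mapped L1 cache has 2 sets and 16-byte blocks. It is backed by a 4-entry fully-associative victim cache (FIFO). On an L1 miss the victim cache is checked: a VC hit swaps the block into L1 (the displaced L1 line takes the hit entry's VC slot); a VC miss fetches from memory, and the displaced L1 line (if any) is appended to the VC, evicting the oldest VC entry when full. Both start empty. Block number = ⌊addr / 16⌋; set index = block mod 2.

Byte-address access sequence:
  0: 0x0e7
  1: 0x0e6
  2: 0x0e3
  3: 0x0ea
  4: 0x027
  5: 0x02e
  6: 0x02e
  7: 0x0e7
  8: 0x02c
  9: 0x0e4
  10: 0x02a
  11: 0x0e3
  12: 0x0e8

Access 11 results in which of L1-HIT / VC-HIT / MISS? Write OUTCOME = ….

#0 0xe7→b14/s0 MISS; vc=[]
#1 0xe6→b14/s0 L1-HIT; vc=[]
#2 0xe3→b14/s0 L1-HIT; vc=[]
#3 0xea→b14/s0 L1-HIT; vc=[]
#4 0x27→b2/s0 MISS; vc=[14]
#5 0x2e→b2/s0 L1-HIT; vc=[14]
#6 0x2e→b2/s0 L1-HIT; vc=[14]
#7 0xe7→b14/s0 VC-HIT; vc=[2]
#8 0x2c→b2/s0 VC-HIT; vc=[14]
#9 0xe4→b14/s0 VC-HIT; vc=[2]
#10 0x2a→b2/s0 VC-HIT; vc=[14]
#11 0xe3→b14/s0 VC-HIT; vc=[2]
#12 0xe8→b14/s0 L1-HIT; vc=[2]

OUTCOME = VC-HIT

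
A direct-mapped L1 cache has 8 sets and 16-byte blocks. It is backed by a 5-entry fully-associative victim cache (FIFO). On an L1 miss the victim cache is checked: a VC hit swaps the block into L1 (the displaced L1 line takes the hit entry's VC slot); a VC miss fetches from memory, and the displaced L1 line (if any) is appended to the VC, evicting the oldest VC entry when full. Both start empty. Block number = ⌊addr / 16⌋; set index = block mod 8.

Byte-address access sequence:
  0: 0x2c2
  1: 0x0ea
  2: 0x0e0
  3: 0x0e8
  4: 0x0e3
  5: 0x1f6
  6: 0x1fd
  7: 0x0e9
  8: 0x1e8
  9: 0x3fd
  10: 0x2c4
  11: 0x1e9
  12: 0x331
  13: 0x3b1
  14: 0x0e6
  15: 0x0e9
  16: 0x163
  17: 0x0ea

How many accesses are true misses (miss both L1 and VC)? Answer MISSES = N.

MISSES = 8

#0 0x2c2→b44/s4 MISS; vc=[]
#1 0xea→b14/s6 MISS; vc=[]
#2 0xe0→b14/s6 L1-HIT; vc=[]
#3 0xe8→b14/s6 L1-HIT; vc=[]
#4 0xe3→b14/s6 L1-HIT; vc=[]
#5 0x1f6→b31/s7 MISS; vc=[]
#6 0x1fd→b31/s7 L1-HIT; vc=[]
#7 0xe9→b14/s6 L1-HIT; vc=[]
#8 0x1e8→b30/s6 MISS; vc=[14]
#9 0x3fd→b63/s7 MISS; vc=[14,31]
#10 0x2c4→b44/s4 L1-HIT; vc=[14,31]
#11 0x1e9→b30/s6 L1-HIT; vc=[14,31]
#12 0x331→b51/s3 MISS; vc=[14,31]
#13 0x3b1→b59/s3 MISS; vc=[14,31,51]
#14 0xe6→b14/s6 VC-HIT; vc=[30,31,51]
#15 0xe9→b14/s6 L1-HIT; vc=[30,31,51]
#16 0x163→b22/s6 MISS; vc=[30,31,51,14]
#17 0xea→b14/s6 VC-HIT; vc=[30,31,51,22]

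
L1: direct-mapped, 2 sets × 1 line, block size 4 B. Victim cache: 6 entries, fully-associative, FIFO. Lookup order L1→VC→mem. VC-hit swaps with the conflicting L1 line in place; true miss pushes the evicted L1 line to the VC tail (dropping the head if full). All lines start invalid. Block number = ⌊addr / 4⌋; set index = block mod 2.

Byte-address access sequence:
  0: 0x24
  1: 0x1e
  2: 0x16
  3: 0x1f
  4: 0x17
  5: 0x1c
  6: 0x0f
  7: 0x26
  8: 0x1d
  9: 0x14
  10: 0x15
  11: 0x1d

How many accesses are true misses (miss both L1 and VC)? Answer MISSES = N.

#0 0x24→b9/s1 MISS; vc=[]
#1 0x1e→b7/s1 MISS; vc=[9]
#2 0x16→b5/s1 MISS; vc=[9,7]
#3 0x1f→b7/s1 VC-HIT; vc=[9,5]
#4 0x17→b5/s1 VC-HIT; vc=[9,7]
#5 0x1c→b7/s1 VC-HIT; vc=[9,5]
#6 0xf→b3/s1 MISS; vc=[9,5,7]
#7 0x26→b9/s1 VC-HIT; vc=[3,5,7]
#8 0x1d→b7/s1 VC-HIT; vc=[3,5,9]
#9 0x14→b5/s1 VC-HIT; vc=[3,7,9]
#10 0x15→b5/s1 L1-HIT; vc=[3,7,9]
#11 0x1d→b7/s1 VC-HIT; vc=[3,5,9]

MISSES = 4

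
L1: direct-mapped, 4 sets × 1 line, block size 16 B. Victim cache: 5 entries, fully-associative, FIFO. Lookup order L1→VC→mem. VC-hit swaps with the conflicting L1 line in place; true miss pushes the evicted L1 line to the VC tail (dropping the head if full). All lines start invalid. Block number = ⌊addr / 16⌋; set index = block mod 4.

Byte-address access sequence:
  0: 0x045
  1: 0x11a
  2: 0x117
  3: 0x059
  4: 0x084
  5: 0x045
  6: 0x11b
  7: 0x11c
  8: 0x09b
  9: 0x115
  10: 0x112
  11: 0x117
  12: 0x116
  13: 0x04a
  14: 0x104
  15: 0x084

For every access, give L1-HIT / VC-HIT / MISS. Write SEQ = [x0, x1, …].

#0 0x45→b4/s0 MISS; vc=[]
#1 0x11a→b17/s1 MISS; vc=[]
#2 0x117→b17/s1 L1-HIT; vc=[]
#3 0x59→b5/s1 MISS; vc=[17]
#4 0x84→b8/s0 MISS; vc=[17,4]
#5 0x45→b4/s0 VC-HIT; vc=[17,8]
#6 0x11b→b17/s1 VC-HIT; vc=[5,8]
#7 0x11c→b17/s1 L1-HIT; vc=[5,8]
#8 0x9b→b9/s1 MISS; vc=[5,8,17]
#9 0x115→b17/s1 VC-HIT; vc=[5,8,9]
#10 0x112→b17/s1 L1-HIT; vc=[5,8,9]
#11 0x117→b17/s1 L1-HIT; vc=[5,8,9]
#12 0x116→b17/s1 L1-HIT; vc=[5,8,9]
#13 0x4a→b4/s0 L1-HIT; vc=[5,8,9]
#14 0x104→b16/s0 MISS; vc=[5,8,9,4]
#15 0x84→b8/s0 VC-HIT; vc=[5,16,9,4]

SEQ = [MISS, MISS, L1-HIT, MISS, MISS, VC-HIT, VC-HIT, L1-HIT, MISS, VC-HIT, L1-HIT, L1-HIT, L1-HIT, L1-HIT, MISS, VC-HIT]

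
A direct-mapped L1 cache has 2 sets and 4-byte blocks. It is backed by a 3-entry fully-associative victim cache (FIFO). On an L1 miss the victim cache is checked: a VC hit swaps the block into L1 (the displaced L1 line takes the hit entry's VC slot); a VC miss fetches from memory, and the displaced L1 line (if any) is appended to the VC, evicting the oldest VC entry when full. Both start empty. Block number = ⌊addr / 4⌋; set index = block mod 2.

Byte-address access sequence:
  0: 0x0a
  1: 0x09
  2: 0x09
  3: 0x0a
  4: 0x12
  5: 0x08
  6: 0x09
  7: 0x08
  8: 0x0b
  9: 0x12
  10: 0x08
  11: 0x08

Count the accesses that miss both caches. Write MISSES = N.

MISSES = 2

#0 0xa→b2/s0 MISS; vc=[]
#1 0x9→b2/s0 L1-HIT; vc=[]
#2 0x9→b2/s0 L1-HIT; vc=[]
#3 0xa→b2/s0 L1-HIT; vc=[]
#4 0x12→b4/s0 MISS; vc=[2]
#5 0x8→b2/s0 VC-HIT; vc=[4]
#6 0x9→b2/s0 L1-HIT; vc=[4]
#7 0x8→b2/s0 L1-HIT; vc=[4]
#8 0xb→b2/s0 L1-HIT; vc=[4]
#9 0x12→b4/s0 VC-HIT; vc=[2]
#10 0x8→b2/s0 VC-HIT; vc=[4]
#11 0x8→b2/s0 L1-HIT; vc=[4]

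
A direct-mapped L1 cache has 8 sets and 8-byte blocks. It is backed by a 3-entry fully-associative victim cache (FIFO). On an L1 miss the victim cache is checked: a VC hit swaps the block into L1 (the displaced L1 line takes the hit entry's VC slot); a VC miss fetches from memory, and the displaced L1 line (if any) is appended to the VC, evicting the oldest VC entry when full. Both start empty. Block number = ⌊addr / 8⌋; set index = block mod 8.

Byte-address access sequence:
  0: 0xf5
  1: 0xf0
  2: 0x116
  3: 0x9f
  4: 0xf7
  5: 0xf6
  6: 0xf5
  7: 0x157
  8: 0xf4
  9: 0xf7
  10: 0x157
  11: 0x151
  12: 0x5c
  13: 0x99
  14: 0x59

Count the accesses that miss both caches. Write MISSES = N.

0: 0xf5 (blk 30, set 6) → MISS  vc=[]
1: 0xf0 (blk 30, set 6) → L1-HIT  vc=[]
2: 0x116 (blk 34, set 2) → MISS  vc=[]
3: 0x9f (blk 19, set 3) → MISS  vc=[]
4: 0xf7 (blk 30, set 6) → L1-HIT  vc=[]
5: 0xf6 (blk 30, set 6) → L1-HIT  vc=[]
6: 0xf5 (blk 30, set 6) → L1-HIT  vc=[]
7: 0x157 (blk 42, set 2) → MISS  vc=[34]
8: 0xf4 (blk 30, set 6) → L1-HIT  vc=[34]
9: 0xf7 (blk 30, set 6) → L1-HIT  vc=[34]
10: 0x157 (blk 42, set 2) → L1-HIT  vc=[34]
11: 0x151 (blk 42, set 2) → L1-HIT  vc=[34]
12: 0x5c (blk 11, set 3) → MISS  vc=[34, 19]
13: 0x99 (blk 19, set 3) → VC-HIT  vc=[34, 11]
14: 0x59 (blk 11, set 3) → VC-HIT  vc=[34, 19]

MISSES = 5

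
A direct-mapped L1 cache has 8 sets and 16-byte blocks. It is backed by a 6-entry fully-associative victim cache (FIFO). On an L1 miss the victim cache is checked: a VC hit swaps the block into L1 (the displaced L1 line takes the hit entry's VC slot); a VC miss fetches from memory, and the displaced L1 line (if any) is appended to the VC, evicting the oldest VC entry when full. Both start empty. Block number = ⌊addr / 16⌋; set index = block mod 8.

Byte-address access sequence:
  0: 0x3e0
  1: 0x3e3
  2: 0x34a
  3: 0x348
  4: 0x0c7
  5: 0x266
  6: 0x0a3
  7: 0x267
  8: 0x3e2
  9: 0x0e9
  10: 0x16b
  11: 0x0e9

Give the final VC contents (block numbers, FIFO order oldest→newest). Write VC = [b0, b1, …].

VC = [52, 38, 62, 22]

0: 0x3e0 (blk 62, set 6) → MISS  vc=[]
1: 0x3e3 (blk 62, set 6) → L1-HIT  vc=[]
2: 0x34a (blk 52, set 4) → MISS  vc=[]
3: 0x348 (blk 52, set 4) → L1-HIT  vc=[]
4: 0xc7 (blk 12, set 4) → MISS  vc=[52]
5: 0x266 (blk 38, set 6) → MISS  vc=[52, 62]
6: 0xa3 (blk 10, set 2) → MISS  vc=[52, 62]
7: 0x267 (blk 38, set 6) → L1-HIT  vc=[52, 62]
8: 0x3e2 (blk 62, set 6) → VC-HIT  vc=[52, 38]
9: 0xe9 (blk 14, set 6) → MISS  vc=[52, 38, 62]
10: 0x16b (blk 22, set 6) → MISS  vc=[52, 38, 62, 14]
11: 0xe9 (blk 14, set 6) → VC-HIT  vc=[52, 38, 62, 22]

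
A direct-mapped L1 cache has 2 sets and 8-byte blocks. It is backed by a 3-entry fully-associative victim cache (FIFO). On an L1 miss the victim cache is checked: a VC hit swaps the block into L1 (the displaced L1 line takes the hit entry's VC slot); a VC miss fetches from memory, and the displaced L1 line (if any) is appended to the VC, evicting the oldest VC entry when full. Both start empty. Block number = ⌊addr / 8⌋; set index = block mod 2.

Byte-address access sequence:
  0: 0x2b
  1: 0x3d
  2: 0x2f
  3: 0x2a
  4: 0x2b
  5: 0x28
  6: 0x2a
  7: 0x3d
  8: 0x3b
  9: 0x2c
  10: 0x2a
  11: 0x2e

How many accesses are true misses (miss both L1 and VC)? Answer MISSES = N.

  [0] addr=0x2b blk=5 s=1: MISS | VC []
  [1] addr=0x3d blk=7 s=1: MISS | VC [5]
  [2] addr=0x2f blk=5 s=1: VC-HIT | VC [7]
  [3] addr=0x2a blk=5 s=1: L1-HIT | VC [7]
  [4] addr=0x2b blk=5 s=1: L1-HIT | VC [7]
  [5] addr=0x28 blk=5 s=1: L1-HIT | VC [7]
  [6] addr=0x2a blk=5 s=1: L1-HIT | VC [7]
  [7] addr=0x3d blk=7 s=1: VC-HIT | VC [5]
  [8] addr=0x3b blk=7 s=1: L1-HIT | VC [5]
  [9] addr=0x2c blk=5 s=1: VC-HIT | VC [7]
  [10] addr=0x2a blk=5 s=1: L1-HIT | VC [7]
  [11] addr=0x2e blk=5 s=1: L1-HIT | VC [7]

MISSES = 2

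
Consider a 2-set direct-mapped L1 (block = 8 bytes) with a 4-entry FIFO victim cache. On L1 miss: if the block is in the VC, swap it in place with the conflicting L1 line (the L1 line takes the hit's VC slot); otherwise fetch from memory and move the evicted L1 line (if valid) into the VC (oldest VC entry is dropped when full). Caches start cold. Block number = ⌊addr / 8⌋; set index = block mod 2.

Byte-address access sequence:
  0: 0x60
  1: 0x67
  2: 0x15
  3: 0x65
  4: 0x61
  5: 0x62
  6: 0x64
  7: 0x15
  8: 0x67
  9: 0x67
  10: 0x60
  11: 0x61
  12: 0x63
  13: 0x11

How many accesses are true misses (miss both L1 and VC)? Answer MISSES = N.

  [0] addr=0x60 blk=12 s=0: MISS | VC []
  [1] addr=0x67 blk=12 s=0: L1-HIT | VC []
  [2] addr=0x15 blk=2 s=0: MISS | VC [12]
  [3] addr=0x65 blk=12 s=0: VC-HIT | VC [2]
  [4] addr=0x61 blk=12 s=0: L1-HIT | VC [2]
  [5] addr=0x62 blk=12 s=0: L1-HIT | VC [2]
  [6] addr=0x64 blk=12 s=0: L1-HIT | VC [2]
  [7] addr=0x15 blk=2 s=0: VC-HIT | VC [12]
  [8] addr=0x67 blk=12 s=0: VC-HIT | VC [2]
  [9] addr=0x67 blk=12 s=0: L1-HIT | VC [2]
  [10] addr=0x60 blk=12 s=0: L1-HIT | VC [2]
  [11] addr=0x61 blk=12 s=0: L1-HIT | VC [2]
  [12] addr=0x63 blk=12 s=0: L1-HIT | VC [2]
  [13] addr=0x11 blk=2 s=0: VC-HIT | VC [12]

MISSES = 2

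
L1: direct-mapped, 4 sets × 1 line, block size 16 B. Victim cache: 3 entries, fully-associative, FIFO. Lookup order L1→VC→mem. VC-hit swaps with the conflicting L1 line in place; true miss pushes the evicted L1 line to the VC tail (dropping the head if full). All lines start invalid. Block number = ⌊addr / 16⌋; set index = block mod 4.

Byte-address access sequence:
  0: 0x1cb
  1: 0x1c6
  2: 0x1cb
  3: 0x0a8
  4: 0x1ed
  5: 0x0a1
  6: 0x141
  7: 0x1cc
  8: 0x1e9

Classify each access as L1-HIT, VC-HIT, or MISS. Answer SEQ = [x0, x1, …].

0: 0x1cb (blk 28, set 0) → MISS  vc=[]
1: 0x1c6 (blk 28, set 0) → L1-HIT  vc=[]
2: 0x1cb (blk 28, set 0) → L1-HIT  vc=[]
3: 0xa8 (blk 10, set 2) → MISS  vc=[]
4: 0x1ed (blk 30, set 2) → MISS  vc=[10]
5: 0xa1 (blk 10, set 2) → VC-HIT  vc=[30]
6: 0x141 (blk 20, set 0) → MISS  vc=[30, 28]
7: 0x1cc (blk 28, set 0) → VC-HIT  vc=[30, 20]
8: 0x1e9 (blk 30, set 2) → VC-HIT  vc=[10, 20]

SEQ = [MISS, L1-HIT, L1-HIT, MISS, MISS, VC-HIT, MISS, VC-HIT, VC-HIT]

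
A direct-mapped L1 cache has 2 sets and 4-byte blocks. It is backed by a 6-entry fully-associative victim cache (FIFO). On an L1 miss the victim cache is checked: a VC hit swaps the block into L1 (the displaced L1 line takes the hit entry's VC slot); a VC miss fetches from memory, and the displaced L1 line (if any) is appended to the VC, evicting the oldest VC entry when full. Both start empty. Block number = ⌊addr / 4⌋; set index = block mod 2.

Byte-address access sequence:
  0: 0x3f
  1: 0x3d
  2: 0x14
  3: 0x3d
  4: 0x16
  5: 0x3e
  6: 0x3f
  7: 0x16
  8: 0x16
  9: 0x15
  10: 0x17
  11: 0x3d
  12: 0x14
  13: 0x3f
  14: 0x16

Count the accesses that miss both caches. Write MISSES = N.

MISSES = 2

#0 0x3f→b15/s1 MISS; vc=[]
#1 0x3d→b15/s1 L1-HIT; vc=[]
#2 0x14→b5/s1 MISS; vc=[15]
#3 0x3d→b15/s1 VC-HIT; vc=[5]
#4 0x16→b5/s1 VC-HIT; vc=[15]
#5 0x3e→b15/s1 VC-HIT; vc=[5]
#6 0x3f→b15/s1 L1-HIT; vc=[5]
#7 0x16→b5/s1 VC-HIT; vc=[15]
#8 0x16→b5/s1 L1-HIT; vc=[15]
#9 0x15→b5/s1 L1-HIT; vc=[15]
#10 0x17→b5/s1 L1-HIT; vc=[15]
#11 0x3d→b15/s1 VC-HIT; vc=[5]
#12 0x14→b5/s1 VC-HIT; vc=[15]
#13 0x3f→b15/s1 VC-HIT; vc=[5]
#14 0x16→b5/s1 VC-HIT; vc=[15]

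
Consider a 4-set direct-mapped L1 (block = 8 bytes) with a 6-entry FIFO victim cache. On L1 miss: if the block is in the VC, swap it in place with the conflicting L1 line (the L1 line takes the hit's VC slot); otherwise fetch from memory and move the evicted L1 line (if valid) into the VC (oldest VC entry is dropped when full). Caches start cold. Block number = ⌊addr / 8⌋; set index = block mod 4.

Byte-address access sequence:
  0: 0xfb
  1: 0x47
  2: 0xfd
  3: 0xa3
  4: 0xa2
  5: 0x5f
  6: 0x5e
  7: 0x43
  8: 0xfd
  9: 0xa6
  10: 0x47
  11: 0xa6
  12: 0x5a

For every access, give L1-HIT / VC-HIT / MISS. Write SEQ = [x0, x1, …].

#0 0xfb→b31/s3 MISS; vc=[]
#1 0x47→b8/s0 MISS; vc=[]
#2 0xfd→b31/s3 L1-HIT; vc=[]
#3 0xa3→b20/s0 MISS; vc=[8]
#4 0xa2→b20/s0 L1-HIT; vc=[8]
#5 0x5f→b11/s3 MISS; vc=[8,31]
#6 0x5e→b11/s3 L1-HIT; vc=[8,31]
#7 0x43→b8/s0 VC-HIT; vc=[20,31]
#8 0xfd→b31/s3 VC-HIT; vc=[20,11]
#9 0xa6→b20/s0 VC-HIT; vc=[8,11]
#10 0x47→b8/s0 VC-HIT; vc=[20,11]
#11 0xa6→b20/s0 VC-HIT; vc=[8,11]
#12 0x5a→b11/s3 VC-HIT; vc=[8,31]

SEQ = [MISS, MISS, L1-HIT, MISS, L1-HIT, MISS, L1-HIT, VC-HIT, VC-HIT, VC-HIT, VC-HIT, VC-HIT, VC-HIT]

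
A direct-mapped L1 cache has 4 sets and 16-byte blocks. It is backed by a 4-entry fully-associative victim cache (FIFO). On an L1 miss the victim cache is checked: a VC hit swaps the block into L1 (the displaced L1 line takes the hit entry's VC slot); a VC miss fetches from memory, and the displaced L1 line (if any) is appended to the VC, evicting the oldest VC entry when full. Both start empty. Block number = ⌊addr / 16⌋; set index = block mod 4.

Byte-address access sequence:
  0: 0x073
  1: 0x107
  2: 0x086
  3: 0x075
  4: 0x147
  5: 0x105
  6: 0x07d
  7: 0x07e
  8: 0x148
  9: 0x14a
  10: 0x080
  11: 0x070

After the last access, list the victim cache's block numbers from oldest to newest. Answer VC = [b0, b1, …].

0: 0x73 (blk 7, set 3) → MISS  vc=[]
1: 0x107 (blk 16, set 0) → MISS  vc=[]
2: 0x86 (blk 8, set 0) → MISS  vc=[16]
3: 0x75 (blk 7, set 3) → L1-HIT  vc=[16]
4: 0x147 (blk 20, set 0) → MISS  vc=[16, 8]
5: 0x105 (blk 16, set 0) → VC-HIT  vc=[20, 8]
6: 0x7d (blk 7, set 3) → L1-HIT  vc=[20, 8]
7: 0x7e (blk 7, set 3) → L1-HIT  vc=[20, 8]
8: 0x148 (blk 20, set 0) → VC-HIT  vc=[16, 8]
9: 0x14a (blk 20, set 0) → L1-HIT  vc=[16, 8]
10: 0x80 (blk 8, set 0) → VC-HIT  vc=[16, 20]
11: 0x70 (blk 7, set 3) → L1-HIT  vc=[16, 20]

VC = [16, 20]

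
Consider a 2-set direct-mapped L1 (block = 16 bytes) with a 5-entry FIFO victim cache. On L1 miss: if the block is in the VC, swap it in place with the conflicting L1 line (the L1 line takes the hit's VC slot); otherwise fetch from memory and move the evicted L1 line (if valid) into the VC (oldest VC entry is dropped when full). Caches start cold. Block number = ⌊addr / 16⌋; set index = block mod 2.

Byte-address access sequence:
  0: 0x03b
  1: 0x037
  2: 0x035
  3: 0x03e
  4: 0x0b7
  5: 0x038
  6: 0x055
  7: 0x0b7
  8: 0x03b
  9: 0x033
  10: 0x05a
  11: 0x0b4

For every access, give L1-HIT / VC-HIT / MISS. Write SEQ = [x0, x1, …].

#0 0x3b→b3/s1 MISS; vc=[]
#1 0x37→b3/s1 L1-HIT; vc=[]
#2 0x35→b3/s1 L1-HIT; vc=[]
#3 0x3e→b3/s1 L1-HIT; vc=[]
#4 0xb7→b11/s1 MISS; vc=[3]
#5 0x38→b3/s1 VC-HIT; vc=[11]
#6 0x55→b5/s1 MISS; vc=[11,3]
#7 0xb7→b11/s1 VC-HIT; vc=[5,3]
#8 0x3b→b3/s1 VC-HIT; vc=[5,11]
#9 0x33→b3/s1 L1-HIT; vc=[5,11]
#10 0x5a→b5/s1 VC-HIT; vc=[3,11]
#11 0xb4→b11/s1 VC-HIT; vc=[3,5]

SEQ = [MISS, L1-HIT, L1-HIT, L1-HIT, MISS, VC-HIT, MISS, VC-HIT, VC-HIT, L1-HIT, VC-HIT, VC-HIT]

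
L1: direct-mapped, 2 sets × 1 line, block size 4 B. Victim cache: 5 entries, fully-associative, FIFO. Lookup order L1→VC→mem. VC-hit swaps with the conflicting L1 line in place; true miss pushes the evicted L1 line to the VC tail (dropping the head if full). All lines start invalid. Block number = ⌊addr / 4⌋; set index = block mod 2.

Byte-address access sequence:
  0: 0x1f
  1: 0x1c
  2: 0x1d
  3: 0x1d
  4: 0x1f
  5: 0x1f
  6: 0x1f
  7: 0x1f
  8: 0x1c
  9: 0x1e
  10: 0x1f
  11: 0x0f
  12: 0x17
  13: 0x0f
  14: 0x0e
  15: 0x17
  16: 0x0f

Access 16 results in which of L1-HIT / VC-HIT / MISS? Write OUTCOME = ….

#0 0x1f→b7/s1 MISS; vc=[]
#1 0x1c→b7/s1 L1-HIT; vc=[]
#2 0x1d→b7/s1 L1-HIT; vc=[]
#3 0x1d→b7/s1 L1-HIT; vc=[]
#4 0x1f→b7/s1 L1-HIT; vc=[]
#5 0x1f→b7/s1 L1-HIT; vc=[]
#6 0x1f→b7/s1 L1-HIT; vc=[]
#7 0x1f→b7/s1 L1-HIT; vc=[]
#8 0x1c→b7/s1 L1-HIT; vc=[]
#9 0x1e→b7/s1 L1-HIT; vc=[]
#10 0x1f→b7/s1 L1-HIT; vc=[]
#11 0xf→b3/s1 MISS; vc=[7]
#12 0x17→b5/s1 MISS; vc=[7,3]
#13 0xf→b3/s1 VC-HIT; vc=[7,5]
#14 0xe→b3/s1 L1-HIT; vc=[7,5]
#15 0x17→b5/s1 VC-HIT; vc=[7,3]
#16 0xf→b3/s1 VC-HIT; vc=[7,5]

OUTCOME = VC-HIT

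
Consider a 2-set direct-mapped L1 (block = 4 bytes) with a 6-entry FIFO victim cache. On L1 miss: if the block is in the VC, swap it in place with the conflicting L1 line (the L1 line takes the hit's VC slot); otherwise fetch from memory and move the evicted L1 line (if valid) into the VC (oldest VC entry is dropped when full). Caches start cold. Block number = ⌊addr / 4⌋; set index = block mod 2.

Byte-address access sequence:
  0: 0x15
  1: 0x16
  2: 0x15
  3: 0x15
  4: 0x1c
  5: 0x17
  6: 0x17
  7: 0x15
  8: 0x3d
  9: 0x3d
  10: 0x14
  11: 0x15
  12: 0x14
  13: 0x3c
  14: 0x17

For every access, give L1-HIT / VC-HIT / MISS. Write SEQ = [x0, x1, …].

0: 0x15 (blk 5, set 1) → MISS  vc=[]
1: 0x16 (blk 5, set 1) → L1-HIT  vc=[]
2: 0x15 (blk 5, set 1) → L1-HIT  vc=[]
3: 0x15 (blk 5, set 1) → L1-HIT  vc=[]
4: 0x1c (blk 7, set 1) → MISS  vc=[5]
5: 0x17 (blk 5, set 1) → VC-HIT  vc=[7]
6: 0x17 (blk 5, set 1) → L1-HIT  vc=[7]
7: 0x15 (blk 5, set 1) → L1-HIT  vc=[7]
8: 0x3d (blk 15, set 1) → MISS  vc=[7, 5]
9: 0x3d (blk 15, set 1) → L1-HIT  vc=[7, 5]
10: 0x14 (blk 5, set 1) → VC-HIT  vc=[7, 15]
11: 0x15 (blk 5, set 1) → L1-HIT  vc=[7, 15]
12: 0x14 (blk 5, set 1) → L1-HIT  vc=[7, 15]
13: 0x3c (blk 15, set 1) → VC-HIT  vc=[7, 5]
14: 0x17 (blk 5, set 1) → VC-HIT  vc=[7, 15]

SEQ = [MISS, L1-HIT, L1-HIT, L1-HIT, MISS, VC-HIT, L1-HIT, L1-HIT, MISS, L1-HIT, VC-HIT, L1-HIT, L1-HIT, VC-HIT, VC-HIT]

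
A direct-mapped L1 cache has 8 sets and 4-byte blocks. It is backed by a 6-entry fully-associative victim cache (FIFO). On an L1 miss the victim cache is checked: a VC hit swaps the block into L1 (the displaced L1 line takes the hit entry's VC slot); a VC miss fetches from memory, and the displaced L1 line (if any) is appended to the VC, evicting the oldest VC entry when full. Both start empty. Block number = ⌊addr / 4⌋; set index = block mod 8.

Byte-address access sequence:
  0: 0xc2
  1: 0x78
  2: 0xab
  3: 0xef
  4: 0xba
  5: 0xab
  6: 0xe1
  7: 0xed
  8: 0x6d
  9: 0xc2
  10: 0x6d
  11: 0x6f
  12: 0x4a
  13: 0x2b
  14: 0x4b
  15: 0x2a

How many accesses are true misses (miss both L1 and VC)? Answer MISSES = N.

  [0] addr=0xc2 blk=48 s=0: MISS | VC []
  [1] addr=0x78 blk=30 s=6: MISS | VC []
  [2] addr=0xab blk=42 s=2: MISS | VC []
  [3] addr=0xef blk=59 s=3: MISS | VC []
  [4] addr=0xba blk=46 s=6: MISS | VC [30]
  [5] addr=0xab blk=42 s=2: L1-HIT | VC [30]
  [6] addr=0xe1 blk=56 s=0: MISS | VC [30, 48]
  [7] addr=0xed blk=59 s=3: L1-HIT | VC [30, 48]
  [8] addr=0x6d blk=27 s=3: MISS | VC [30, 48, 59]
  [9] addr=0xc2 blk=48 s=0: VC-HIT | VC [30, 56, 59]
  [10] addr=0x6d blk=27 s=3: L1-HIT | VC [30, 56, 59]
  [11] addr=0x6f blk=27 s=3: L1-HIT | VC [30, 56, 59]
  [12] addr=0x4a blk=18 s=2: MISS | VC [30, 56, 59, 42]
  [13] addr=0x2b blk=10 s=2: MISS | VC [30, 56, 59, 42, 18]
  [14] addr=0x4b blk=18 s=2: VC-HIT | VC [30, 56, 59, 42, 10]
  [15] addr=0x2a blk=10 s=2: VC-HIT | VC [30, 56, 59, 42, 18]

MISSES = 9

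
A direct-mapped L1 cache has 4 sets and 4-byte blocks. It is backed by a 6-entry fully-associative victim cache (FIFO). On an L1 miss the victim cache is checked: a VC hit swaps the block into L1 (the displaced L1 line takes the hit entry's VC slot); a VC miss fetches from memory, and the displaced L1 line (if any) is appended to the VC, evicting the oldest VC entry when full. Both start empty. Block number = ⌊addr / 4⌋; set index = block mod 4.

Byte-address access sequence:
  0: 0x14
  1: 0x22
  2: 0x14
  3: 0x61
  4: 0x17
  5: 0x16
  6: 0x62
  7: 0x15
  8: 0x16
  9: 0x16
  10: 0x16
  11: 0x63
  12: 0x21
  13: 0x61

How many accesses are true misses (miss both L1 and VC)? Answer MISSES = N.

  [0] addr=0x14 blk=5 s=1: MISS | VC []
  [1] addr=0x22 blk=8 s=0: MISS | VC []
  [2] addr=0x14 blk=5 s=1: L1-HIT | VC []
  [3] addr=0x61 blk=24 s=0: MISS | VC [8]
  [4] addr=0x17 blk=5 s=1: L1-HIT | VC [8]
  [5] addr=0x16 blk=5 s=1: L1-HIT | VC [8]
  [6] addr=0x62 blk=24 s=0: L1-HIT | VC [8]
  [7] addr=0x15 blk=5 s=1: L1-HIT | VC [8]
  [8] addr=0x16 blk=5 s=1: L1-HIT | VC [8]
  [9] addr=0x16 blk=5 s=1: L1-HIT | VC [8]
  [10] addr=0x16 blk=5 s=1: L1-HIT | VC [8]
  [11] addr=0x63 blk=24 s=0: L1-HIT | VC [8]
  [12] addr=0x21 blk=8 s=0: VC-HIT | VC [24]
  [13] addr=0x61 blk=24 s=0: VC-HIT | VC [8]

MISSES = 3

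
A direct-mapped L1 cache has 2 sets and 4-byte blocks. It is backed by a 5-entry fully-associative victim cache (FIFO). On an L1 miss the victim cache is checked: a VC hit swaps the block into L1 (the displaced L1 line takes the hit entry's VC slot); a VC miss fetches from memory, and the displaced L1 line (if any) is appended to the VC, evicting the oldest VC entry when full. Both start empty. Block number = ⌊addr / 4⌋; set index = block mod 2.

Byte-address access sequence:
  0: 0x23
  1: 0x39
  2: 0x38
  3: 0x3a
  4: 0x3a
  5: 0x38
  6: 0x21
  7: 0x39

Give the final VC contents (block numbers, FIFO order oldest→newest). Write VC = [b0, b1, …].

0: 0x23 (blk 8, set 0) → MISS  vc=[]
1: 0x39 (blk 14, set 0) → MISS  vc=[8]
2: 0x38 (blk 14, set 0) → L1-HIT  vc=[8]
3: 0x3a (blk 14, set 0) → L1-HIT  vc=[8]
4: 0x3a (blk 14, set 0) → L1-HIT  vc=[8]
5: 0x38 (blk 14, set 0) → L1-HIT  vc=[8]
6: 0x21 (blk 8, set 0) → VC-HIT  vc=[14]
7: 0x39 (blk 14, set 0) → VC-HIT  vc=[8]

VC = [8]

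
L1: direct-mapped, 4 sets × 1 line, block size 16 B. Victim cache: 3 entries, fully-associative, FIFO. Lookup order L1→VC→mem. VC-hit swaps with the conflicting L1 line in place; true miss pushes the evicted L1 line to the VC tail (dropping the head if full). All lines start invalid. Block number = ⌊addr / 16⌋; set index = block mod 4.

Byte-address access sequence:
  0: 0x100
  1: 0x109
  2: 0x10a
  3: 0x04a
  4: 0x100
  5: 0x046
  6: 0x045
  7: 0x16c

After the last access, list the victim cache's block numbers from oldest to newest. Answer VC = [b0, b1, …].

VC = [16]

0: 0x100 (blk 16, set 0) → MISS  vc=[]
1: 0x109 (blk 16, set 0) → L1-HIT  vc=[]
2: 0x10a (blk 16, set 0) → L1-HIT  vc=[]
3: 0x4a (blk 4, set 0) → MISS  vc=[16]
4: 0x100 (blk 16, set 0) → VC-HIT  vc=[4]
5: 0x46 (blk 4, set 0) → VC-HIT  vc=[16]
6: 0x45 (blk 4, set 0) → L1-HIT  vc=[16]
7: 0x16c (blk 22, set 2) → MISS  vc=[16]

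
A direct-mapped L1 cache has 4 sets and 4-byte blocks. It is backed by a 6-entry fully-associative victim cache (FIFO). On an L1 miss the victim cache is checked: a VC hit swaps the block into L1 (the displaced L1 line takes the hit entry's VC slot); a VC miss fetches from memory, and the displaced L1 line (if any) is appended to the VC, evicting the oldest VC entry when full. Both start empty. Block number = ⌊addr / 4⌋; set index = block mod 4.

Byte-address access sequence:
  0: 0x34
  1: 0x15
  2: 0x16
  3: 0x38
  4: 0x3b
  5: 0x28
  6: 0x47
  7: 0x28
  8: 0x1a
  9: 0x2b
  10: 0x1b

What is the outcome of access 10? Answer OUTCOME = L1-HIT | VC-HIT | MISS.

OUTCOME = VC-HIT

0: 0x34 (blk 13, set 1) → MISS  vc=[]
1: 0x15 (blk 5, set 1) → MISS  vc=[13]
2: 0x16 (blk 5, set 1) → L1-HIT  vc=[13]
3: 0x38 (blk 14, set 2) → MISS  vc=[13]
4: 0x3b (blk 14, set 2) → L1-HIT  vc=[13]
5: 0x28 (blk 10, set 2) → MISS  vc=[13, 14]
6: 0x47 (blk 17, set 1) → MISS  vc=[13, 14, 5]
7: 0x28 (blk 10, set 2) → L1-HIT  vc=[13, 14, 5]
8: 0x1a (blk 6, set 2) → MISS  vc=[13, 14, 5, 10]
9: 0x2b (blk 10, set 2) → VC-HIT  vc=[13, 14, 5, 6]
10: 0x1b (blk 6, set 2) → VC-HIT  vc=[13, 14, 5, 10]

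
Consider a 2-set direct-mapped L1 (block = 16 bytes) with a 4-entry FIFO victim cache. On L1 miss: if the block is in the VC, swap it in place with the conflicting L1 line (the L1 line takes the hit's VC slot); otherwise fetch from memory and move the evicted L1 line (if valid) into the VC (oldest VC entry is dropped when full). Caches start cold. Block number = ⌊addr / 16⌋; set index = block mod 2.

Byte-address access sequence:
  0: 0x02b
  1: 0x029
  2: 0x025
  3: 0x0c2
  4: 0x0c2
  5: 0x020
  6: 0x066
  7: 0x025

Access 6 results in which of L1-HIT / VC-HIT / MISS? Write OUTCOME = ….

0: 0x2b (blk 2, set 0) → MISS  vc=[]
1: 0x29 (blk 2, set 0) → L1-HIT  vc=[]
2: 0x25 (blk 2, set 0) → L1-HIT  vc=[]
3: 0xc2 (blk 12, set 0) → MISS  vc=[2]
4: 0xc2 (blk 12, set 0) → L1-HIT  vc=[2]
5: 0x20 (blk 2, set 0) → VC-HIT  vc=[12]
6: 0x66 (blk 6, set 0) → MISS  vc=[12, 2]
7: 0x25 (blk 2, set 0) → VC-HIT  vc=[12, 6]

OUTCOME = MISS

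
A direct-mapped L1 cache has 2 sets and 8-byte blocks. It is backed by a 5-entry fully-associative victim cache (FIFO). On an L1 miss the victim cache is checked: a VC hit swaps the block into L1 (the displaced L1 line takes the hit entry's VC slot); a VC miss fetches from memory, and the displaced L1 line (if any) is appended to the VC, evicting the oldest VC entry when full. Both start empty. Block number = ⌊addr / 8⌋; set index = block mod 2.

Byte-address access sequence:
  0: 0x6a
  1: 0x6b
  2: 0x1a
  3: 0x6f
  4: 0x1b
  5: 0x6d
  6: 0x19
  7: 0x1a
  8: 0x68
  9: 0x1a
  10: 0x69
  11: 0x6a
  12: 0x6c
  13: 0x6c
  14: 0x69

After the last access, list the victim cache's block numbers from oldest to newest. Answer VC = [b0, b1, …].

#0 0x6a→b13/s1 MISS; vc=[]
#1 0x6b→b13/s1 L1-HIT; vc=[]
#2 0x1a→b3/s1 MISS; vc=[13]
#3 0x6f→b13/s1 VC-HIT; vc=[3]
#4 0x1b→b3/s1 VC-HIT; vc=[13]
#5 0x6d→b13/s1 VC-HIT; vc=[3]
#6 0x19→b3/s1 VC-HIT; vc=[13]
#7 0x1a→b3/s1 L1-HIT; vc=[13]
#8 0x68→b13/s1 VC-HIT; vc=[3]
#9 0x1a→b3/s1 VC-HIT; vc=[13]
#10 0x69→b13/s1 VC-HIT; vc=[3]
#11 0x6a→b13/s1 L1-HIT; vc=[3]
#12 0x6c→b13/s1 L1-HIT; vc=[3]
#13 0x6c→b13/s1 L1-HIT; vc=[3]
#14 0x69→b13/s1 L1-HIT; vc=[3]

VC = [3]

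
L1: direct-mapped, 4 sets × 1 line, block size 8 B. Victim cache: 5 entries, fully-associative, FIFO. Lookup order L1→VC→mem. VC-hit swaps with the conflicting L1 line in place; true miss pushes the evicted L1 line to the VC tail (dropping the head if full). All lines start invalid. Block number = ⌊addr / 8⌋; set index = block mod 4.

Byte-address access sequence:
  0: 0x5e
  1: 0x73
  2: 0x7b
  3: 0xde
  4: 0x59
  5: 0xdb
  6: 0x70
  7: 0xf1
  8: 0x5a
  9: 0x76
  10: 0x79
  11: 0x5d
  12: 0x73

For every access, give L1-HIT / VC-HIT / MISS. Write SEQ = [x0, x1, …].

SEQ = [MISS, MISS, MISS, MISS, VC-HIT, VC-HIT, L1-HIT, MISS, VC-HIT, VC-HIT, VC-HIT, VC-HIT, L1-HIT]

#0 0x5e→b11/s3 MISS; vc=[]
#1 0x73→b14/s2 MISS; vc=[]
#2 0x7b→b15/s3 MISS; vc=[11]
#3 0xde→b27/s3 MISS; vc=[11,15]
#4 0x59→b11/s3 VC-HIT; vc=[27,15]
#5 0xdb→b27/s3 VC-HIT; vc=[11,15]
#6 0x70→b14/s2 L1-HIT; vc=[11,15]
#7 0xf1→b30/s2 MISS; vc=[11,15,14]
#8 0x5a→b11/s3 VC-HIT; vc=[27,15,14]
#9 0x76→b14/s2 VC-HIT; vc=[27,15,30]
#10 0x79→b15/s3 VC-HIT; vc=[27,11,30]
#11 0x5d→b11/s3 VC-HIT; vc=[27,15,30]
#12 0x73→b14/s2 L1-HIT; vc=[27,15,30]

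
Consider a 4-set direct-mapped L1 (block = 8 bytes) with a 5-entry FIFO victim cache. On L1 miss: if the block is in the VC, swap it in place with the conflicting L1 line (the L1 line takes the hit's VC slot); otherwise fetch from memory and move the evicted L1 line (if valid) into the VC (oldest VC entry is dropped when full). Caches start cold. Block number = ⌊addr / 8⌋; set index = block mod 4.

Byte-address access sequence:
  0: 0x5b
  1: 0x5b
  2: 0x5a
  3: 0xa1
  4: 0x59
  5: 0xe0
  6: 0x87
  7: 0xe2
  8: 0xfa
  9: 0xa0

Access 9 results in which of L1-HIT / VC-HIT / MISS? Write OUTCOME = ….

OUTCOME = VC-HIT

#0 0x5b→b11/s3 MISS; vc=[]
#1 0x5b→b11/s3 L1-HIT; vc=[]
#2 0x5a→b11/s3 L1-HIT; vc=[]
#3 0xa1→b20/s0 MISS; vc=[]
#4 0x59→b11/s3 L1-HIT; vc=[]
#5 0xe0→b28/s0 MISS; vc=[20]
#6 0x87→b16/s0 MISS; vc=[20,28]
#7 0xe2→b28/s0 VC-HIT; vc=[20,16]
#8 0xfa→b31/s3 MISS; vc=[20,16,11]
#9 0xa0→b20/s0 VC-HIT; vc=[28,16,11]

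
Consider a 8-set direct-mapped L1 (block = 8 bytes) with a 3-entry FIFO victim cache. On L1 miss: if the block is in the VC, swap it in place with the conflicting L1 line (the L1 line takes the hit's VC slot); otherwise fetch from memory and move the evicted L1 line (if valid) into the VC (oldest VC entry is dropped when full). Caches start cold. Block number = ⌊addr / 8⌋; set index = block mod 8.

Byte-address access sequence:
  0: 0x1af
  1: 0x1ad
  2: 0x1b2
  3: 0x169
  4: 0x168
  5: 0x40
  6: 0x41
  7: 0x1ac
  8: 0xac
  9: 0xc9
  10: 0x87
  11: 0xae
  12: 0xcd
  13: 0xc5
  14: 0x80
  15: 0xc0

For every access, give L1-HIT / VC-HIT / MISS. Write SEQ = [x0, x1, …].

0: 0x1af (blk 53, set 5) → MISS  vc=[]
1: 0x1ad (blk 53, set 5) → L1-HIT  vc=[]
2: 0x1b2 (blk 54, set 6) → MISS  vc=[]
3: 0x169 (blk 45, set 5) → MISS  vc=[53]
4: 0x168 (blk 45, set 5) → L1-HIT  vc=[53]
5: 0x40 (blk 8, set 0) → MISS  vc=[53]
6: 0x41 (blk 8, set 0) → L1-HIT  vc=[53]
7: 0x1ac (blk 53, set 5) → VC-HIT  vc=[45]
8: 0xac (blk 21, set 5) → MISS  vc=[45, 53]
9: 0xc9 (blk 25, set 1) → MISS  vc=[45, 53]
10: 0x87 (blk 16, set 0) → MISS  vc=[45, 53, 8]
11: 0xae (blk 21, set 5) → L1-HIT  vc=[45, 53, 8]
12: 0xcd (blk 25, set 1) → L1-HIT  vc=[45, 53, 8]
13: 0xc5 (blk 24, set 0) → MISS  vc=[53, 8, 16]
14: 0x80 (blk 16, set 0) → VC-HIT  vc=[53, 8, 24]
15: 0xc0 (blk 24, set 0) → VC-HIT  vc=[53, 8, 16]

SEQ = [MISS, L1-HIT, MISS, MISS, L1-HIT, MISS, L1-HIT, VC-HIT, MISS, MISS, MISS, L1-HIT, L1-HIT, MISS, VC-HIT, VC-HIT]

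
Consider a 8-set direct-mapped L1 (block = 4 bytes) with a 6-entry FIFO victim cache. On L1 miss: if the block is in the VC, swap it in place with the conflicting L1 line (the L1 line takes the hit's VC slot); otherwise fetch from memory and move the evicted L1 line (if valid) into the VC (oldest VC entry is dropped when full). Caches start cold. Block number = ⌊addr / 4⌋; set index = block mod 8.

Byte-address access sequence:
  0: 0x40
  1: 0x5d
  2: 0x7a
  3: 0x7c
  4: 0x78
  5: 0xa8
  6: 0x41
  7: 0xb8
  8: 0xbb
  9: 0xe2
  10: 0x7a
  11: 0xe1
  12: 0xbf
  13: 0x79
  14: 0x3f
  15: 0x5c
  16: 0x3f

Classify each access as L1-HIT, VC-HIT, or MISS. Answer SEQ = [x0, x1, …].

#0 0x40→b16/s0 MISS; vc=[]
#1 0x5d→b23/s7 MISS; vc=[]
#2 0x7a→b30/s6 MISS; vc=[]
#3 0x7c→b31/s7 MISS; vc=[23]
#4 0x78→b30/s6 L1-HIT; vc=[23]
#5 0xa8→b42/s2 MISS; vc=[23]
#6 0x41→b16/s0 L1-HIT; vc=[23]
#7 0xb8→b46/s6 MISS; vc=[23,30]
#8 0xbb→b46/s6 L1-HIT; vc=[23,30]
#9 0xe2→b56/s0 MISS; vc=[23,30,16]
#10 0x7a→b30/s6 VC-HIT; vc=[23,46,16]
#11 0xe1→b56/s0 L1-HIT; vc=[23,46,16]
#12 0xbf→b47/s7 MISS; vc=[23,46,16,31]
#13 0x79→b30/s6 L1-HIT; vc=[23,46,16,31]
#14 0x3f→b15/s7 MISS; vc=[23,46,16,31,47]
#15 0x5c→b23/s7 VC-HIT; vc=[15,46,16,31,47]
#16 0x3f→b15/s7 VC-HIT; vc=[23,46,16,31,47]

SEQ = [MISS, MISS, MISS, MISS, L1-HIT, MISS, L1-HIT, MISS, L1-HIT, MISS, VC-HIT, L1-HIT, MISS, L1-HIT, MISS, VC-HIT, VC-HIT]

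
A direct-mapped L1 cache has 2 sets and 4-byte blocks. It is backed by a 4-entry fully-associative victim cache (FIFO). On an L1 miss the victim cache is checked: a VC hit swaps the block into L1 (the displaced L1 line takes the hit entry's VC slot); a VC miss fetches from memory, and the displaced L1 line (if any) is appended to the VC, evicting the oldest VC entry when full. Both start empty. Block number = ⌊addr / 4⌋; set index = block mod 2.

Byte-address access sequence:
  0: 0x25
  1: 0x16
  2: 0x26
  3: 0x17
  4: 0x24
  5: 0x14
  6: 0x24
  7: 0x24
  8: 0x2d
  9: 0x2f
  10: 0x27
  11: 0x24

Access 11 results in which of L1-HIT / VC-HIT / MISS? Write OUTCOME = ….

0: 0x25 (blk 9, set 1) → MISS  vc=[]
1: 0x16 (blk 5, set 1) → MISS  vc=[9]
2: 0x26 (blk 9, set 1) → VC-HIT  vc=[5]
3: 0x17 (blk 5, set 1) → VC-HIT  vc=[9]
4: 0x24 (blk 9, set 1) → VC-HIT  vc=[5]
5: 0x14 (blk 5, set 1) → VC-HIT  vc=[9]
6: 0x24 (blk 9, set 1) → VC-HIT  vc=[5]
7: 0x24 (blk 9, set 1) → L1-HIT  vc=[5]
8: 0x2d (blk 11, set 1) → MISS  vc=[5, 9]
9: 0x2f (blk 11, set 1) → L1-HIT  vc=[5, 9]
10: 0x27 (blk 9, set 1) → VC-HIT  vc=[5, 11]
11: 0x24 (blk 9, set 1) → L1-HIT  vc=[5, 11]

OUTCOME = L1-HIT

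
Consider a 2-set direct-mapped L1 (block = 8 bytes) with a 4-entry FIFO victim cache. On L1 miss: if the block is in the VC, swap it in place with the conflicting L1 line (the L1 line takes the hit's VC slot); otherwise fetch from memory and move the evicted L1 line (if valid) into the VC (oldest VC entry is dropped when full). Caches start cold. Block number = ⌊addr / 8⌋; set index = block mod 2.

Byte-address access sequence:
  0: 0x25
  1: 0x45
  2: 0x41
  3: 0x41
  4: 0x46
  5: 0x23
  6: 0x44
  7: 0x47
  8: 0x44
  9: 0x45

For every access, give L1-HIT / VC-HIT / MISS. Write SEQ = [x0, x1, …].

SEQ = [MISS, MISS, L1-HIT, L1-HIT, L1-HIT, VC-HIT, VC-HIT, L1-HIT, L1-HIT, L1-HIT]

  [0] addr=0x25 blk=4 s=0: MISS | VC []
  [1] addr=0x45 blk=8 s=0: MISS | VC [4]
  [2] addr=0x41 blk=8 s=0: L1-HIT | VC [4]
  [3] addr=0x41 blk=8 s=0: L1-HIT | VC [4]
  [4] addr=0x46 blk=8 s=0: L1-HIT | VC [4]
  [5] addr=0x23 blk=4 s=0: VC-HIT | VC [8]
  [6] addr=0x44 blk=8 s=0: VC-HIT | VC [4]
  [7] addr=0x47 blk=8 s=0: L1-HIT | VC [4]
  [8] addr=0x44 blk=8 s=0: L1-HIT | VC [4]
  [9] addr=0x45 blk=8 s=0: L1-HIT | VC [4]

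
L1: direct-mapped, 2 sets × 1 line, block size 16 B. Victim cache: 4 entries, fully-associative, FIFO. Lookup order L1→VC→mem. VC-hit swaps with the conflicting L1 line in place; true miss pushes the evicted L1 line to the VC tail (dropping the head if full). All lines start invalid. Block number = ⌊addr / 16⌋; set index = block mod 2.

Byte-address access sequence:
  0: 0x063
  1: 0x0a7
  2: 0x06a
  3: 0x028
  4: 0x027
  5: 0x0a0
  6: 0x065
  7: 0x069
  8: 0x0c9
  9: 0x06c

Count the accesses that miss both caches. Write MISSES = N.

0: 0x63 (blk 6, set 0) → MISS  vc=[]
1: 0xa7 (blk 10, set 0) → MISS  vc=[6]
2: 0x6a (blk 6, set 0) → VC-HIT  vc=[10]
3: 0x28 (blk 2, set 0) → MISS  vc=[10, 6]
4: 0x27 (blk 2, set 0) → L1-HIT  vc=[10, 6]
5: 0xa0 (blk 10, set 0) → VC-HIT  vc=[2, 6]
6: 0x65 (blk 6, set 0) → VC-HIT  vc=[2, 10]
7: 0x69 (blk 6, set 0) → L1-HIT  vc=[2, 10]
8: 0xc9 (blk 12, set 0) → MISS  vc=[2, 10, 6]
9: 0x6c (blk 6, set 0) → VC-HIT  vc=[2, 10, 12]

MISSES = 4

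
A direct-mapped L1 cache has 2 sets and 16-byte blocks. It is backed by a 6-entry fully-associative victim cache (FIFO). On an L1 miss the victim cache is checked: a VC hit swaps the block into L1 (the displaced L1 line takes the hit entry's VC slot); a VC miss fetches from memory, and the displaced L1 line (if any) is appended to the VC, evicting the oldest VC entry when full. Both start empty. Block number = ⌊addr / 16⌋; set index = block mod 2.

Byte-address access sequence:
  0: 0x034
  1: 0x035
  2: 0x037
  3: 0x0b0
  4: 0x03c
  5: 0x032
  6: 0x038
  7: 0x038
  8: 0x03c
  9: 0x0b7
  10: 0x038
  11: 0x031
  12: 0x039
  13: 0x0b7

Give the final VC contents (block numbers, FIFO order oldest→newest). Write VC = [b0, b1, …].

  [0] addr=0x34 blk=3 s=1: MISS | VC []
  [1] addr=0x35 blk=3 s=1: L1-HIT | VC []
  [2] addr=0x37 blk=3 s=1: L1-HIT | VC []
  [3] addr=0xb0 blk=11 s=1: MISS | VC [3]
  [4] addr=0x3c blk=3 s=1: VC-HIT | VC [11]
  [5] addr=0x32 blk=3 s=1: L1-HIT | VC [11]
  [6] addr=0x38 blk=3 s=1: L1-HIT | VC [11]
  [7] addr=0x38 blk=3 s=1: L1-HIT | VC [11]
  [8] addr=0x3c blk=3 s=1: L1-HIT | VC [11]
  [9] addr=0xb7 blk=11 s=1: VC-HIT | VC [3]
  [10] addr=0x38 blk=3 s=1: VC-HIT | VC [11]
  [11] addr=0x31 blk=3 s=1: L1-HIT | VC [11]
  [12] addr=0x39 blk=3 s=1: L1-HIT | VC [11]
  [13] addr=0xb7 blk=11 s=1: VC-HIT | VC [3]

VC = [3]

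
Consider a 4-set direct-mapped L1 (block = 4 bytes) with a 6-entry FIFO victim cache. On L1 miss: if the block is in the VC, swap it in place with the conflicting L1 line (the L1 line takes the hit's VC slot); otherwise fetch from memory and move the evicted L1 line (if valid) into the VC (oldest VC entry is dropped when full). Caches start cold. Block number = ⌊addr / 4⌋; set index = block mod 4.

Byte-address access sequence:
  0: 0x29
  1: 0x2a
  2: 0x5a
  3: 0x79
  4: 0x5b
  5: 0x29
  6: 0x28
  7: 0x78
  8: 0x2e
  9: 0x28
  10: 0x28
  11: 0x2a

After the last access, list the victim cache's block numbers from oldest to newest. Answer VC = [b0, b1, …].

  [0] addr=0x29 blk=10 s=2: MISS | VC []
  [1] addr=0x2a blk=10 s=2: L1-HIT | VC []
  [2] addr=0x5a blk=22 s=2: MISS | VC [10]
  [3] addr=0x79 blk=30 s=2: MISS | VC [10, 22]
  [4] addr=0x5b blk=22 s=2: VC-HIT | VC [10, 30]
  [5] addr=0x29 blk=10 s=2: VC-HIT | VC [22, 30]
  [6] addr=0x28 blk=10 s=2: L1-HIT | VC [22, 30]
  [7] addr=0x78 blk=30 s=2: VC-HIT | VC [22, 10]
  [8] addr=0x2e blk=11 s=3: MISS | VC [22, 10]
  [9] addr=0x28 blk=10 s=2: VC-HIT | VC [22, 30]
  [10] addr=0x28 blk=10 s=2: L1-HIT | VC [22, 30]
  [11] addr=0x2a blk=10 s=2: L1-HIT | VC [22, 30]

VC = [22, 30]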